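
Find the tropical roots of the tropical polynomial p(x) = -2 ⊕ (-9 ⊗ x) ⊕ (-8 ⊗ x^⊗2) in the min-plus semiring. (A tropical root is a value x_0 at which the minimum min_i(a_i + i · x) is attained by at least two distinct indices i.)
Roots: {-1, 7}

Each tropical root is a break point of the lower envelope of the lines y = a_i + i · x (there are 3 lines, with slopes 0, 1, ..., 2). Only the lines that attain the minimum somewhere contribute to roots; other lines are dominated. Here the surviving (envelope) indices are i = 2, i = 1, i = 0.
Intersections between consecutive envelope lines give the roots: for adjacent envelope indices i < j the intersection is x = (a_i − a_j) / (j − i). Reading off the sorted break points: {-1, 7}.
Verification: at each break x_0, at least two indices attain the minimum of min_i(a_i + i · x_0).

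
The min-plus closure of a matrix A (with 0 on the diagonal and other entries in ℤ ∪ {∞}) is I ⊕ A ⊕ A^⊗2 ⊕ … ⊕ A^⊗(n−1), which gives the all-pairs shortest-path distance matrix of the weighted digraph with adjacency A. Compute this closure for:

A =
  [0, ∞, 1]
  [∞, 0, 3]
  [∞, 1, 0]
Closure =
  [0, 2, 1]
  [∞, 0, 3]
  [∞, 1, 0]

This is the Floyd-Warshall all-pairs shortest-path computation. For each intermediate vertex k = 0, 1, …, 2, update dist[i][j] ← min(dist[i][j], dist[i][k] + dist[k][j]). The final matrix gives, for each (i, j), the minimum total weight of any directed path from i to j (possibly empty when i = j).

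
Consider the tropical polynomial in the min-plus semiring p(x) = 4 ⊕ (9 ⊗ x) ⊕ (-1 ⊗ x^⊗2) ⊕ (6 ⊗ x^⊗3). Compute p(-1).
p(-1) = -3

A tropical monomial a ⊗ x^⊗i evaluates to a + i · x. Evaluating each term at x = -1:
  Term 0 contributes 4 + 0 · -1 = 4
  Term 1 contributes 9 + 1 · -1 = 8
  Term 2 contributes -1 + 2 · -1 = -3
  Term 3 contributes 6 + 3 · -1 = 3
p(-1) = ⊕ of these = min[4, 8, -3, 3] = -3.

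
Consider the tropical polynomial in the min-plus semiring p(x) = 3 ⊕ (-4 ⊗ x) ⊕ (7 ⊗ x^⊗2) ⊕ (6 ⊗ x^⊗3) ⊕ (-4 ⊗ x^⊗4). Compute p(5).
p(5) = 1

A tropical monomial a ⊗ x^⊗i evaluates to a + i · x. Evaluating each term at x = 5:
  Term 0 contributes 3 + 0 · 5 = 3
  Term 1 contributes -4 + 1 · 5 = 1
  Term 2 contributes 7 + 2 · 5 = 17
  Term 3 contributes 6 + 3 · 5 = 21
  Term 4 contributes -4 + 4 · 5 = 16
p(5) = ⊕ of these = min[3, 1, 17, 21, 16] = 1.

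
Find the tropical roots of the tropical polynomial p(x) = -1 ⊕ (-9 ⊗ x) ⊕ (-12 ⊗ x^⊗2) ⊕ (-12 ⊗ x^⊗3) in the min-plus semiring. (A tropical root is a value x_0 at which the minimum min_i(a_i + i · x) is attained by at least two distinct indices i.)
Roots: {0, 3, 8}

Each tropical root is a break point of the lower envelope of the lines y = a_i + i · x (there are 4 lines, with slopes 0, 1, ..., 3). Only the lines that attain the minimum somewhere contribute to roots; other lines are dominated. Here the surviving (envelope) indices are i = 3, i = 2, i = 1, i = 0.
Intersections between consecutive envelope lines give the roots: for adjacent envelope indices i < j the intersection is x = (a_i − a_j) / (j − i). Reading off the sorted break points: {0, 3, 8}.
Verification: at each break x_0, at least two indices attain the minimum of min_i(a_i + i · x_0).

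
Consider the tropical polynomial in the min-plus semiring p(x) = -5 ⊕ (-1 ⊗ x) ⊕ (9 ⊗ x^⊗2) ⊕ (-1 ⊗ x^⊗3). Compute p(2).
p(2) = -5

A tropical monomial a ⊗ x^⊗i evaluates to a + i · x. Evaluating each term at x = 2:
  Term 0 contributes -5 + 0 · 2 = -5
  Term 1 contributes -1 + 1 · 2 = 1
  Term 2 contributes 9 + 2 · 2 = 13
  Term 3 contributes -1 + 3 · 2 = 5
p(2) = ⊕ of these = min[-5, 1, 13, 5] = -5.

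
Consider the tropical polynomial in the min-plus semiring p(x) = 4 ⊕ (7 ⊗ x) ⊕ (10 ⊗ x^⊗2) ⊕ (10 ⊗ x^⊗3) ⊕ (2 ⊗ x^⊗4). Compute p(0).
p(0) = 2

A tropical monomial a ⊗ x^⊗i evaluates to a + i · x. Evaluating each term at x = 0:
  Term 0 contributes 4 + 0 · 0 = 4
  Term 1 contributes 7 + 1 · 0 = 7
  Term 2 contributes 10 + 2 · 0 = 10
  Term 3 contributes 10 + 3 · 0 = 10
  Term 4 contributes 2 + 4 · 0 = 2
p(0) = ⊕ of these = min[4, 7, 10, 10, 2] = 2.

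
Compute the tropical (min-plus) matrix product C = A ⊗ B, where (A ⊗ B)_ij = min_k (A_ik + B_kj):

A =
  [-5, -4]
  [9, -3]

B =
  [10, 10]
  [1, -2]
A ⊗ B =
  [-3, -6]
  [-2, -5]

Apply the min-plus product entry-by-entry:
  C[0][0] = min over k of (A[0][0] + B[0][0] = -5 + 10 = 5, A[0][1] + B[1][0] = -4 + 1 = -3) = -3 (attained at k = 1)
  C[0][1] = min over k of (A[0][0] + B[0][1] = -5 + 10 = 5, A[0][1] + B[1][1] = -4 + -2 = -6) = -6 (attained at k = 1)
  C[1][0] = min over k of (A[1][0] + B[0][0] = 9 + 10 = 19, A[1][1] + B[1][0] = -3 + 1 = -2) = -2 (attained at k = 1)
  C[1][1] = min over k of (A[1][0] + B[0][1] = 9 + 10 = 19, A[1][1] + B[1][1] = -3 + -2 = -5) = -5 (attained at k = 1)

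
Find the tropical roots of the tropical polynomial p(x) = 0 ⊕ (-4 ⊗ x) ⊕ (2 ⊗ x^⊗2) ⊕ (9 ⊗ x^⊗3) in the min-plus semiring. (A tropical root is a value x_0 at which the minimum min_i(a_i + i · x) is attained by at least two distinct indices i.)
Roots: {-7, -6, 4}

Each tropical root is a break point of the lower envelope of the lines y = a_i + i · x (there are 4 lines, with slopes 0, 1, ..., 3). Only the lines that attain the minimum somewhere contribute to roots; other lines are dominated. Here the surviving (envelope) indices are i = 3, i = 2, i = 1, i = 0.
Intersections between consecutive envelope lines give the roots: for adjacent envelope indices i < j the intersection is x = (a_i − a_j) / (j − i). Reading off the sorted break points: {-7, -6, 4}.
Verification: at each break x_0, at least two indices attain the minimum of min_i(a_i + i · x_0).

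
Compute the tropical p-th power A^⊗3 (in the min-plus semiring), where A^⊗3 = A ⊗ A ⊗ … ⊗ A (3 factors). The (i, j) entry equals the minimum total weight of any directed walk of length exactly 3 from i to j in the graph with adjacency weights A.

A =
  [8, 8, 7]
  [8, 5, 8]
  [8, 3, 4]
A^⊗3 =
  [18, 14, 15]
  [18, 15, 16]
  [15, 11, 12]

Each entry (A^⊗3)_ij equals the minimum over all length-3 walks i = v_0 → v_1 → … → v_3 = j of Σ_t A[v_t][v_{t+1}]. For example, for (i, j) = (0, 2) we minimise over 9 possible intermediate vertex sequences; the minimum is 15, attained along the walk 0 → 2 → 2 → 2.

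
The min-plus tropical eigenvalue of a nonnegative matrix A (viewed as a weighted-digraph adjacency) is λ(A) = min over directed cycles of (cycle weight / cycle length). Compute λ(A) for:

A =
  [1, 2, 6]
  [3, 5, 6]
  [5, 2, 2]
λ(A) = 1

Enumerate directed cycles and compute their means (weight / length). Sample:
  cycle 0 → 0: weight = 1, length = 1, mean = 1/1 ≈ 1.000
  cycle 1 → 1: weight = 5, length = 1, mean = 5/1 ≈ 5.000
  cycle 2 → 2: weight = 2, length = 1, mean = 2/1 ≈ 2.000
  cycle 0 → 1 → 0: weight = 5, length = 2, mean = 5/2 ≈ 2.500
  cycle 0 → 2 → 0: weight = 11, length = 2, mean = 11/2 ≈ 5.500
  cycle 1 → 0 → 1: weight = 5, length = 2, mean = 5/2 ≈ 2.500
Minimum mean = 1.000, attained e.g. along the cycle 0 → 0 with weight 1 and length 1. So λ(A) = 1/1 = 1.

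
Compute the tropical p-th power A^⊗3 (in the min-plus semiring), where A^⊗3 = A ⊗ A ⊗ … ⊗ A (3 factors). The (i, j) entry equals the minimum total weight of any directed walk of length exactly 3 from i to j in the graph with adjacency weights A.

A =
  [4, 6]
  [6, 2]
A^⊗3 =
  [12, 10]
  [10, 6]

Each entry (A^⊗3)_ij equals the minimum over all length-3 walks i = v_0 → v_1 → … → v_3 = j of Σ_t A[v_t][v_{t+1}]. For example, for (i, j) = (0, 1) we minimise over 4 possible intermediate vertex sequences; the minimum is 10, attained along the walk 0 → 1 → 1 → 1.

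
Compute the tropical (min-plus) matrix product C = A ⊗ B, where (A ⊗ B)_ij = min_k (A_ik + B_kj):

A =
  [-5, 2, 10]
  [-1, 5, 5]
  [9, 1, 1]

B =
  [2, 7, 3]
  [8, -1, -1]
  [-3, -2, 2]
A ⊗ B =
  [-3, 1, -2]
  [1, 3, 2]
  [-2, -1, 0]

Apply the min-plus product entry-by-entry:
  C[0][0] = min over k of (A[0][0] + B[0][0] = -5 + 2 = -3, A[0][1] + B[1][0] = 2 + 8 = 10, A[0][2] + B[2][0] = 10 + -3 = 7) = -3 (attained at k = 0)
  C[0][1] = min over k of (A[0][0] + B[0][1] = -5 + 7 = 2, A[0][1] + B[1][1] = 2 + -1 = 1, A[0][2] + B[2][1] = 10 + -2 = 8) = 1 (attained at k = 1)
  C[0][2] = min over k of (A[0][0] + B[0][2] = -5 + 3 = -2, A[0][1] + B[1][2] = 2 + -1 = 1, A[0][2] + B[2][2] = 10 + 2 = 12) = -2 (attained at k = 0)
  C[1][0] = min over k of (A[1][0] + B[0][0] = -1 + 2 = 1, A[1][1] + B[1][0] = 5 + 8 = 13, A[1][2] + B[2][0] = 5 + -3 = 2) = 1 (attained at k = 0)
  C[1][1] = min over k of (A[1][0] + B[0][1] = -1 + 7 = 6, A[1][1] + B[1][1] = 5 + -1 = 4, A[1][2] + B[2][1] = 5 + -2 = 3) = 3 (attained at k = 2)
  C[1][2] = min over k of (A[1][0] + B[0][2] = -1 + 3 = 2, A[1][1] + B[1][2] = 5 + -1 = 4, A[1][2] + B[2][2] = 5 + 2 = 7) = 2 (attained at k = 0)
  C[2][0] = min over k of (A[2][0] + B[0][0] = 9 + 2 = 11, A[2][1] + B[1][0] = 1 + 8 = 9, A[2][2] + B[2][0] = 1 + -3 = -2) = -2 (attained at k = 2)
  C[2][1] = min over k of (A[2][0] + B[0][1] = 9 + 7 = 16, A[2][1] + B[1][1] = 1 + -1 = 0, A[2][2] + B[2][1] = 1 + -2 = -1) = -1 (attained at k = 2)
  C[2][2] = min over k of (A[2][0] + B[0][2] = 9 + 3 = 12, A[2][1] + B[1][2] = 1 + -1 = 0, A[2][2] + B[2][2] = 1 + 2 = 3) = 0 (attained at k = 1)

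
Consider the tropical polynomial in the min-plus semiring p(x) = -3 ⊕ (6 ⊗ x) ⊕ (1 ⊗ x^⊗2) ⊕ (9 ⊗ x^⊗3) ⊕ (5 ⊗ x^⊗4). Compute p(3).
p(3) = -3

A tropical monomial a ⊗ x^⊗i evaluates to a + i · x. Evaluating each term at x = 3:
  Term 0 contributes -3 + 0 · 3 = -3
  Term 1 contributes 6 + 1 · 3 = 9
  Term 2 contributes 1 + 2 · 3 = 7
  Term 3 contributes 9 + 3 · 3 = 18
  Term 4 contributes 5 + 4 · 3 = 17
p(3) = ⊕ of these = min[-3, 9, 7, 18, 17] = -3.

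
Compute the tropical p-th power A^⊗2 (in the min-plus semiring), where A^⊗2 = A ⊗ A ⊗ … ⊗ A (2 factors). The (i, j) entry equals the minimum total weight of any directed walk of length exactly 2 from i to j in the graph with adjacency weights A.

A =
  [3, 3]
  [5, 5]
A^⊗2 =
  [6, 6]
  [8, 8]

Each entry (A^⊗2)_ij equals the minimum over all length-2 walks i = v_0 → v_1 → … → v_2 = j of Σ_t A[v_t][v_{t+1}]. For example, for (i, j) = (0, 1) we minimise over 2 possible intermediate vertex sequences; the minimum is 6, attained along the walk 0 → 0 → 1.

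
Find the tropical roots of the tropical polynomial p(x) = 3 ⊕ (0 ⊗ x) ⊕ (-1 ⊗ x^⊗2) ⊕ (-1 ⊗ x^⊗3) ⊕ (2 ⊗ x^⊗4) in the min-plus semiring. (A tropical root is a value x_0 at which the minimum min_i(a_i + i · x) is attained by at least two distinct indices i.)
Roots: {-3, 0, 1, 3}

Each tropical root is a break point of the lower envelope of the lines y = a_i + i · x (there are 5 lines, with slopes 0, 1, ..., 4). Only the lines that attain the minimum somewhere contribute to roots; other lines are dominated. Here the surviving (envelope) indices are i = 4, i = 3, i = 2, i = 1, i = 0.
Intersections between consecutive envelope lines give the roots: for adjacent envelope indices i < j the intersection is x = (a_i − a_j) / (j − i). Reading off the sorted break points: {-3, 0, 1, 3}.
Verification: at each break x_0, at least two indices attain the minimum of min_i(a_i + i · x_0).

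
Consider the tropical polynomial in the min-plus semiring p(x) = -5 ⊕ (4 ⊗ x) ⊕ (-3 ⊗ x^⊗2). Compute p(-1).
p(-1) = -5

A tropical monomial a ⊗ x^⊗i evaluates to a + i · x. Evaluating each term at x = -1:
  Term 0 contributes -5 + 0 · -1 = -5
  Term 1 contributes 4 + 1 · -1 = 3
  Term 2 contributes -3 + 2 · -1 = -5
p(-1) = ⊕ of these = min[-5, 3, -5] = -5.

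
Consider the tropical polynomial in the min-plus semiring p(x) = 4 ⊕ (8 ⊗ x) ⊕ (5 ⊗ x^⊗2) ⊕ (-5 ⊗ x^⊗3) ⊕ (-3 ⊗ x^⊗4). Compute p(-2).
p(-2) = -11

A tropical monomial a ⊗ x^⊗i evaluates to a + i · x. Evaluating each term at x = -2:
  Term 0 contributes 4 + 0 · -2 = 4
  Term 1 contributes 8 + 1 · -2 = 6
  Term 2 contributes 5 + 2 · -2 = 1
  Term 3 contributes -5 + 3 · -2 = -11
  Term 4 contributes -3 + 4 · -2 = -11
p(-2) = ⊕ of these = min[4, 6, 1, -11, -11] = -11.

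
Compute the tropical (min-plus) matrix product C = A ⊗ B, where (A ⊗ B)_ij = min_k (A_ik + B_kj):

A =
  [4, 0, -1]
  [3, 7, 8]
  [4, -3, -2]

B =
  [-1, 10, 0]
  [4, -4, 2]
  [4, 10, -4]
A ⊗ B =
  [3, -4, -5]
  [2, 3, 3]
  [1, -7, -6]

Apply the min-plus product entry-by-entry:
  C[0][0] = min over k of (A[0][0] + B[0][0] = 4 + -1 = 3, A[0][1] + B[1][0] = 0 + 4 = 4, A[0][2] + B[2][0] = -1 + 4 = 3) = 3 (attained at k = 0)
  C[0][1] = min over k of (A[0][0] + B[0][1] = 4 + 10 = 14, A[0][1] + B[1][1] = 0 + -4 = -4, A[0][2] + B[2][1] = -1 + 10 = 9) = -4 (attained at k = 1)
  C[0][2] = min over k of (A[0][0] + B[0][2] = 4 + 0 = 4, A[0][1] + B[1][2] = 0 + 2 = 2, A[0][2] + B[2][2] = -1 + -4 = -5) = -5 (attained at k = 2)
  C[1][0] = min over k of (A[1][0] + B[0][0] = 3 + -1 = 2, A[1][1] + B[1][0] = 7 + 4 = 11, A[1][2] + B[2][0] = 8 + 4 = 12) = 2 (attained at k = 0)
  C[1][1] = min over k of (A[1][0] + B[0][1] = 3 + 10 = 13, A[1][1] + B[1][1] = 7 + -4 = 3, A[1][2] + B[2][1] = 8 + 10 = 18) = 3 (attained at k = 1)
  C[1][2] = min over k of (A[1][0] + B[0][2] = 3 + 0 = 3, A[1][1] + B[1][2] = 7 + 2 = 9, A[1][2] + B[2][2] = 8 + -4 = 4) = 3 (attained at k = 0)
  C[2][0] = min over k of (A[2][0] + B[0][0] = 4 + -1 = 3, A[2][1] + B[1][0] = -3 + 4 = 1, A[2][2] + B[2][0] = -2 + 4 = 2) = 1 (attained at k = 1)
  C[2][1] = min over k of (A[2][0] + B[0][1] = 4 + 10 = 14, A[2][1] + B[1][1] = -3 + -4 = -7, A[2][2] + B[2][1] = -2 + 10 = 8) = -7 (attained at k = 1)
  C[2][2] = min over k of (A[2][0] + B[0][2] = 4 + 0 = 4, A[2][1] + B[1][2] = -3 + 2 = -1, A[2][2] + B[2][2] = -2 + -4 = -6) = -6 (attained at k = 2)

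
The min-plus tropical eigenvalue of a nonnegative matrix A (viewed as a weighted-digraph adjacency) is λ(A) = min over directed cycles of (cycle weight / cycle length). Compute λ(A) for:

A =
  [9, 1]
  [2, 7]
λ(A) = 3/2

Enumerate directed cycles and compute their means (weight / length). Sample:
  cycle 0 → 0: weight = 9, length = 1, mean = 9/1 ≈ 9.000
  cycle 1 → 1: weight = 7, length = 1, mean = 7/1 ≈ 7.000
  cycle 0 → 1 → 0: weight = 3, length = 2, mean = 3/2 ≈ 1.500
  cycle 1 → 0 → 1: weight = 3, length = 2, mean = 3/2 ≈ 1.500
Minimum mean = 1.500, attained e.g. along the cycle 0 → 1 → 0 with weight 3 and length 2. So λ(A) = 3/2 = 3/2.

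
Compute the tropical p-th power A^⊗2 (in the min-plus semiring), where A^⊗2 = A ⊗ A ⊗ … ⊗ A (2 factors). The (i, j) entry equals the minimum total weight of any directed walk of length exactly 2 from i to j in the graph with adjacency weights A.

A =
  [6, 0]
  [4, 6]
A^⊗2 =
  [4, 6]
  [10, 4]

Each entry (A^⊗2)_ij equals the minimum over all length-2 walks i = v_0 → v_1 → … → v_2 = j of Σ_t A[v_t][v_{t+1}]. For example, for (i, j) = (0, 1) we minimise over 2 possible intermediate vertex sequences; the minimum is 6, attained along the walk 0 → 0 → 1.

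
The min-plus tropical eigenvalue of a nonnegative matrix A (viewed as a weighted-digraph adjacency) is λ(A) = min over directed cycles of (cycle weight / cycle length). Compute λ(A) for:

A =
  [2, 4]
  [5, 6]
λ(A) = 2

Enumerate directed cycles and compute their means (weight / length). Sample:
  cycle 0 → 0: weight = 2, length = 1, mean = 2/1 ≈ 2.000
  cycle 1 → 1: weight = 6, length = 1, mean = 6/1 ≈ 6.000
  cycle 0 → 1 → 0: weight = 9, length = 2, mean = 9/2 ≈ 4.500
  cycle 1 → 0 → 1: weight = 9, length = 2, mean = 9/2 ≈ 4.500
Minimum mean = 2.000, attained e.g. along the cycle 0 → 0 with weight 2 and length 1. So λ(A) = 2/1 = 2.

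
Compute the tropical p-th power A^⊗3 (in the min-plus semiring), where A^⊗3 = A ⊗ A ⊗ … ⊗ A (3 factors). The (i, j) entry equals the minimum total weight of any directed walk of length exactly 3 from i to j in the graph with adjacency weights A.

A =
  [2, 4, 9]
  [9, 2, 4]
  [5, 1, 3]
A^⊗3 =
  [6, 8, 10]
  [11, 6, 8]
  [9, 5, 7]

Each entry (A^⊗3)_ij equals the minimum over all length-3 walks i = v_0 → v_1 → … → v_3 = j of Σ_t A[v_t][v_{t+1}]. For example, for (i, j) = (0, 2) we minimise over 9 possible intermediate vertex sequences; the minimum is 10, attained along the walk 0 → 0 → 1 → 2.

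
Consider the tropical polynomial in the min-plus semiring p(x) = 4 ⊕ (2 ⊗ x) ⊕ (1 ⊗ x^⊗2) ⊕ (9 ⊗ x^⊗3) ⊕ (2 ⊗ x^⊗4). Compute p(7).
p(7) = 4

A tropical monomial a ⊗ x^⊗i evaluates to a + i · x. Evaluating each term at x = 7:
  Term 0 contributes 4 + 0 · 7 = 4
  Term 1 contributes 2 + 1 · 7 = 9
  Term 2 contributes 1 + 2 · 7 = 15
  Term 3 contributes 9 + 3 · 7 = 30
  Term 4 contributes 2 + 4 · 7 = 30
p(7) = ⊕ of these = min[4, 9, 15, 30, 30] = 4.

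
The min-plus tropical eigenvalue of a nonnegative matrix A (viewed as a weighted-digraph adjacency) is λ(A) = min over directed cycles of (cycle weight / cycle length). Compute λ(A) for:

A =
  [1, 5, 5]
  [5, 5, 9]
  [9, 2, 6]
λ(A) = 1

Enumerate directed cycles and compute their means (weight / length). Sample:
  cycle 0 → 0: weight = 1, length = 1, mean = 1/1 ≈ 1.000
  cycle 1 → 1: weight = 5, length = 1, mean = 5/1 ≈ 5.000
  cycle 2 → 2: weight = 6, length = 1, mean = 6/1 ≈ 6.000
  cycle 0 → 1 → 0: weight = 10, length = 2, mean = 10/2 ≈ 5.000
  cycle 0 → 2 → 0: weight = 14, length = 2, mean = 14/2 ≈ 7.000
  cycle 1 → 0 → 1: weight = 10, length = 2, mean = 10/2 ≈ 5.000
Minimum mean = 1.000, attained e.g. along the cycle 0 → 0 with weight 1 and length 1. So λ(A) = 1/1 = 1.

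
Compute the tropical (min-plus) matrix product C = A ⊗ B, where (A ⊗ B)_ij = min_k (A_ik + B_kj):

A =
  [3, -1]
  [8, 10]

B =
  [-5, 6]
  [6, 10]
A ⊗ B =
  [-2, 9]
  [3, 14]

Apply the min-plus product entry-by-entry:
  C[0][0] = min over k of (A[0][0] + B[0][0] = 3 + -5 = -2, A[0][1] + B[1][0] = -1 + 6 = 5) = -2 (attained at k = 0)
  C[0][1] = min over k of (A[0][0] + B[0][1] = 3 + 6 = 9, A[0][1] + B[1][1] = -1 + 10 = 9) = 9 (attained at k = 0)
  C[1][0] = min over k of (A[1][0] + B[0][0] = 8 + -5 = 3, A[1][1] + B[1][0] = 10 + 6 = 16) = 3 (attained at k = 0)
  C[1][1] = min over k of (A[1][0] + B[0][1] = 8 + 6 = 14, A[1][1] + B[1][1] = 10 + 10 = 20) = 14 (attained at k = 0)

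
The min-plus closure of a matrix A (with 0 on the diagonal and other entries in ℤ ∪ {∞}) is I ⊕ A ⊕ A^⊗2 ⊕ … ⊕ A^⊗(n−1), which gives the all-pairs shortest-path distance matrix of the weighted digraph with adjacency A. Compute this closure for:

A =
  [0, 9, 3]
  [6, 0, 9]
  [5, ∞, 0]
Closure =
  [0, 9, 3]
  [6, 0, 9]
  [5, 14, 0]

This is the Floyd-Warshall all-pairs shortest-path computation. For each intermediate vertex k = 0, 1, …, 2, update dist[i][j] ← min(dist[i][j], dist[i][k] + dist[k][j]). The final matrix gives, for each (i, j), the minimum total weight of any directed path from i to j (possibly empty when i = j).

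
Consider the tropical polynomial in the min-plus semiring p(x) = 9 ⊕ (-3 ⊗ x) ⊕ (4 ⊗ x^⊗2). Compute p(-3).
p(-3) = -6

A tropical monomial a ⊗ x^⊗i evaluates to a + i · x. Evaluating each term at x = -3:
  Term 0 contributes 9 + 0 · -3 = 9
  Term 1 contributes -3 + 1 · -3 = -6
  Term 2 contributes 4 + 2 · -3 = -2
p(-3) = ⊕ of these = min[9, -6, -2] = -6.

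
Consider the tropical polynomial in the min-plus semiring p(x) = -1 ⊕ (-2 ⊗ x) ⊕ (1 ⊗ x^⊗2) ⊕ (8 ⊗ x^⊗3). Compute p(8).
p(8) = -1

A tropical monomial a ⊗ x^⊗i evaluates to a + i · x. Evaluating each term at x = 8:
  Term 0 contributes -1 + 0 · 8 = -1
  Term 1 contributes -2 + 1 · 8 = 6
  Term 2 contributes 1 + 2 · 8 = 17
  Term 3 contributes 8 + 3 · 8 = 32
p(8) = ⊕ of these = min[-1, 6, 17, 32] = -1.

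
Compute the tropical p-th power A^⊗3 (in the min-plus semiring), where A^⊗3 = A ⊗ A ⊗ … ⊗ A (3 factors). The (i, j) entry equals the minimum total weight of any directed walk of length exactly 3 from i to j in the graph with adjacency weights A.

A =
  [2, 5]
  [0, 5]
A^⊗3 =
  [6, 9]
  [4, 7]

Each entry (A^⊗3)_ij equals the minimum over all length-3 walks i = v_0 → v_1 → … → v_3 = j of Σ_t A[v_t][v_{t+1}]. For example, for (i, j) = (0, 1) we minimise over 4 possible intermediate vertex sequences; the minimum is 9, attained along the walk 0 → 0 → 0 → 1.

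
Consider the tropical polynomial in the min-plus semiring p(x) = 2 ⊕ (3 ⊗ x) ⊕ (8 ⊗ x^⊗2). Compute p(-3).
p(-3) = 0

A tropical monomial a ⊗ x^⊗i evaluates to a + i · x. Evaluating each term at x = -3:
  Term 0 contributes 2 + 0 · -3 = 2
  Term 1 contributes 3 + 1 · -3 = 0
  Term 2 contributes 8 + 2 · -3 = 2
p(-3) = ⊕ of these = min[2, 0, 2] = 0.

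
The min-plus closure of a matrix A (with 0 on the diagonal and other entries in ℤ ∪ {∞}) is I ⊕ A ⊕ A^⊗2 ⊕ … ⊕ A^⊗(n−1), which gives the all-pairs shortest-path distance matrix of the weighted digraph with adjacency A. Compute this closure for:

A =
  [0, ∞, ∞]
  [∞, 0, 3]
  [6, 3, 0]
Closure =
  [0, ∞, ∞]
  [9, 0, 3]
  [6, 3, 0]

This is the Floyd-Warshall all-pairs shortest-path computation. For each intermediate vertex k = 0, 1, …, 2, update dist[i][j] ← min(dist[i][j], dist[i][k] + dist[k][j]). The final matrix gives, for each (i, j), the minimum total weight of any directed path from i to j (possibly empty when i = j).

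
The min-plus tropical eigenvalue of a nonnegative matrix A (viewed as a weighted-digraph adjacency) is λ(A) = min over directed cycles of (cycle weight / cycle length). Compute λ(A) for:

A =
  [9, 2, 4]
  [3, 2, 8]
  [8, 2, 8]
λ(A) = 2

Enumerate directed cycles and compute their means (weight / length). Sample:
  cycle 0 → 0: weight = 9, length = 1, mean = 9/1 ≈ 9.000
  cycle 1 → 1: weight = 2, length = 1, mean = 2/1 ≈ 2.000
  cycle 2 → 2: weight = 8, length = 1, mean = 8/1 ≈ 8.000
  cycle 0 → 1 → 0: weight = 5, length = 2, mean = 5/2 ≈ 2.500
  cycle 0 → 2 → 0: weight = 12, length = 2, mean = 12/2 ≈ 6.000
  cycle 1 → 0 → 1: weight = 5, length = 2, mean = 5/2 ≈ 2.500
Minimum mean = 2.000, attained e.g. along the cycle 1 → 1 with weight 2 and length 1. So λ(A) = 2/1 = 2.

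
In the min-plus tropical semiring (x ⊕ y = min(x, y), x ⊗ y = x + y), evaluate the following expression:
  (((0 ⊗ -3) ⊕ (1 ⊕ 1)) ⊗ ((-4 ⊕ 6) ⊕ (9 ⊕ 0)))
(((0 ⊗ -3) ⊕ (1 ⊕ 1)) ⊗ ((-4 ⊕ 6) ⊕ (9 ⊕ 0))) = -7

Expand innermost to outermost. Recall ⊕ takes the minimum of its arguments and ⊗ takes their sum. Working out the expression (((0 ⊗ -3) ⊕ (1 ⊕ 1)) ⊗ ((-4 ⊕ 6) ⊕ (9 ⊕ 0))) gives -7.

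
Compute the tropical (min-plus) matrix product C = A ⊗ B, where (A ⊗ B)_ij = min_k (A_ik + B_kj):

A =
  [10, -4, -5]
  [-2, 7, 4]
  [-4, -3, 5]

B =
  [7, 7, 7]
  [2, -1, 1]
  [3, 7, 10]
A ⊗ B =
  [-2, -5, -3]
  [5, 5, 5]
  [-1, -4, -2]

Apply the min-plus product entry-by-entry:
  C[0][0] = min over k of (A[0][0] + B[0][0] = 10 + 7 = 17, A[0][1] + B[1][0] = -4 + 2 = -2, A[0][2] + B[2][0] = -5 + 3 = -2) = -2 (attained at k = 1)
  C[0][1] = min over k of (A[0][0] + B[0][1] = 10 + 7 = 17, A[0][1] + B[1][1] = -4 + -1 = -5, A[0][2] + B[2][1] = -5 + 7 = 2) = -5 (attained at k = 1)
  C[0][2] = min over k of (A[0][0] + B[0][2] = 10 + 7 = 17, A[0][1] + B[1][2] = -4 + 1 = -3, A[0][2] + B[2][2] = -5 + 10 = 5) = -3 (attained at k = 1)
  C[1][0] = min over k of (A[1][0] + B[0][0] = -2 + 7 = 5, A[1][1] + B[1][0] = 7 + 2 = 9, A[1][2] + B[2][0] = 4 + 3 = 7) = 5 (attained at k = 0)
  C[1][1] = min over k of (A[1][0] + B[0][1] = -2 + 7 = 5, A[1][1] + B[1][1] = 7 + -1 = 6, A[1][2] + B[2][1] = 4 + 7 = 11) = 5 (attained at k = 0)
  C[1][2] = min over k of (A[1][0] + B[0][2] = -2 + 7 = 5, A[1][1] + B[1][2] = 7 + 1 = 8, A[1][2] + B[2][2] = 4 + 10 = 14) = 5 (attained at k = 0)
  C[2][0] = min over k of (A[2][0] + B[0][0] = -4 + 7 = 3, A[2][1] + B[1][0] = -3 + 2 = -1, A[2][2] + B[2][0] = 5 + 3 = 8) = -1 (attained at k = 1)
  C[2][1] = min over k of (A[2][0] + B[0][1] = -4 + 7 = 3, A[2][1] + B[1][1] = -3 + -1 = -4, A[2][2] + B[2][1] = 5 + 7 = 12) = -4 (attained at k = 1)
  C[2][2] = min over k of (A[2][0] + B[0][2] = -4 + 7 = 3, A[2][1] + B[1][2] = -3 + 1 = -2, A[2][2] + B[2][2] = 5 + 10 = 15) = -2 (attained at k = 1)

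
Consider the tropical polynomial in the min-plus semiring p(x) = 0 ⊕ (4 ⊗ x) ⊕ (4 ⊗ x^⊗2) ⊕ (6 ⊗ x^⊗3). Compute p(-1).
p(-1) = 0

A tropical monomial a ⊗ x^⊗i evaluates to a + i · x. Evaluating each term at x = -1:
  Term 0 contributes 0 + 0 · -1 = 0
  Term 1 contributes 4 + 1 · -1 = 3
  Term 2 contributes 4 + 2 · -1 = 2
  Term 3 contributes 6 + 3 · -1 = 3
p(-1) = ⊕ of these = min[0, 3, 2, 3] = 0.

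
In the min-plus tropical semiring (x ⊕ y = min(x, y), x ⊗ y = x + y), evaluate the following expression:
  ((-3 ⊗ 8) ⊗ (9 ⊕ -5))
((-3 ⊗ 8) ⊗ (9 ⊕ -5)) = 0

Expand innermost to outermost. Recall ⊕ takes the minimum of its arguments and ⊗ takes their sum. Working out the expression ((-3 ⊗ 8) ⊗ (9 ⊕ -5)) gives 0.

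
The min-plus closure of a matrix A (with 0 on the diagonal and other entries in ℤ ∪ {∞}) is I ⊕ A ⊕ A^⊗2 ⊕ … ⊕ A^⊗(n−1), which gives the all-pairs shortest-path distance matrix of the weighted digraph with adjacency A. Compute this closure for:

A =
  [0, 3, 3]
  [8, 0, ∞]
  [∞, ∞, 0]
Closure =
  [0, 3, 3]
  [8, 0, 11]
  [∞, ∞, 0]

This is the Floyd-Warshall all-pairs shortest-path computation. For each intermediate vertex k = 0, 1, …, 2, update dist[i][j] ← min(dist[i][j], dist[i][k] + dist[k][j]). The final matrix gives, for each (i, j), the minimum total weight of any directed path from i to j (possibly empty when i = j).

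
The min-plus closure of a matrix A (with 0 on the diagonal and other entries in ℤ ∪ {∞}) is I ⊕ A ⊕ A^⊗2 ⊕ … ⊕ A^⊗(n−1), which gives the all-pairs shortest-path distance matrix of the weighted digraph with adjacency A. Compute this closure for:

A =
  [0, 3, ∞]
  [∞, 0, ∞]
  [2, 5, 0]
Closure =
  [0, 3, ∞]
  [∞, 0, ∞]
  [2, 5, 0]

This is the Floyd-Warshall all-pairs shortest-path computation. For each intermediate vertex k = 0, 1, …, 2, update dist[i][j] ← min(dist[i][j], dist[i][k] + dist[k][j]). The final matrix gives, for each (i, j), the minimum total weight of any directed path from i to j (possibly empty when i = j).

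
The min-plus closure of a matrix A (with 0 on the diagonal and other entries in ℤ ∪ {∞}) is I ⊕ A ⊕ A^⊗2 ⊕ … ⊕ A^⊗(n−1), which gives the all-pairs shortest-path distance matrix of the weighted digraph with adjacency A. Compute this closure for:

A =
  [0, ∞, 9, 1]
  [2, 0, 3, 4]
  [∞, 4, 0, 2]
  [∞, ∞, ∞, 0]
Closure =
  [0, 13, 9, 1]
  [2, 0, 3, 3]
  [6, 4, 0, 2]
  [∞, ∞, ∞, 0]

This is the Floyd-Warshall all-pairs shortest-path computation. For each intermediate vertex k = 0, 1, …, 3, update dist[i][j] ← min(dist[i][j], dist[i][k] + dist[k][j]). The final matrix gives, for each (i, j), the minimum total weight of any directed path from i to j (possibly empty when i = j).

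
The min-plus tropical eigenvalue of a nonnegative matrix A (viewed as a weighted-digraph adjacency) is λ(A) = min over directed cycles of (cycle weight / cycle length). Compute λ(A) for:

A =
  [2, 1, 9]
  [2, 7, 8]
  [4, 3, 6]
λ(A) = 3/2

Enumerate directed cycles and compute their means (weight / length). Sample:
  cycle 0 → 0: weight = 2, length = 1, mean = 2/1 ≈ 2.000
  cycle 1 → 1: weight = 7, length = 1, mean = 7/1 ≈ 7.000
  cycle 2 → 2: weight = 6, length = 1, mean = 6/1 ≈ 6.000
  cycle 0 → 1 → 0: weight = 3, length = 2, mean = 3/2 ≈ 1.500
  cycle 0 → 2 → 0: weight = 13, length = 2, mean = 13/2 ≈ 6.500
  cycle 1 → 0 → 1: weight = 3, length = 2, mean = 3/2 ≈ 1.500
Minimum mean = 1.500, attained e.g. along the cycle 0 → 1 → 0 with weight 3 and length 2. So λ(A) = 3/2 = 3/2.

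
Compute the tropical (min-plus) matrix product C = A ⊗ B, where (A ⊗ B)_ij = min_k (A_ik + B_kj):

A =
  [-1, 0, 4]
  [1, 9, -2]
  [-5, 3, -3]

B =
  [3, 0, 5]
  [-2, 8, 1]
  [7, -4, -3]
A ⊗ B =
  [-2, -1, 1]
  [4, -6, -5]
  [-2, -7, -6]

Apply the min-plus product entry-by-entry:
  C[0][0] = min over k of (A[0][0] + B[0][0] = -1 + 3 = 2, A[0][1] + B[1][0] = 0 + -2 = -2, A[0][2] + B[2][0] = 4 + 7 = 11) = -2 (attained at k = 1)
  C[0][1] = min over k of (A[0][0] + B[0][1] = -1 + 0 = -1, A[0][1] + B[1][1] = 0 + 8 = 8, A[0][2] + B[2][1] = 4 + -4 = 0) = -1 (attained at k = 0)
  C[0][2] = min over k of (A[0][0] + B[0][2] = -1 + 5 = 4, A[0][1] + B[1][2] = 0 + 1 = 1, A[0][2] + B[2][2] = 4 + -3 = 1) = 1 (attained at k = 1)
  C[1][0] = min over k of (A[1][0] + B[0][0] = 1 + 3 = 4, A[1][1] + B[1][0] = 9 + -2 = 7, A[1][2] + B[2][0] = -2 + 7 = 5) = 4 (attained at k = 0)
  C[1][1] = min over k of (A[1][0] + B[0][1] = 1 + 0 = 1, A[1][1] + B[1][1] = 9 + 8 = 17, A[1][2] + B[2][1] = -2 + -4 = -6) = -6 (attained at k = 2)
  C[1][2] = min over k of (A[1][0] + B[0][2] = 1 + 5 = 6, A[1][1] + B[1][2] = 9 + 1 = 10, A[1][2] + B[2][2] = -2 + -3 = -5) = -5 (attained at k = 2)
  C[2][0] = min over k of (A[2][0] + B[0][0] = -5 + 3 = -2, A[2][1] + B[1][0] = 3 + -2 = 1, A[2][2] + B[2][0] = -3 + 7 = 4) = -2 (attained at k = 0)
  C[2][1] = min over k of (A[2][0] + B[0][1] = -5 + 0 = -5, A[2][1] + B[1][1] = 3 + 8 = 11, A[2][2] + B[2][1] = -3 + -4 = -7) = -7 (attained at k = 2)
  C[2][2] = min over k of (A[2][0] + B[0][2] = -5 + 5 = 0, A[2][1] + B[1][2] = 3 + 1 = 4, A[2][2] + B[2][2] = -3 + -3 = -6) = -6 (attained at k = 2)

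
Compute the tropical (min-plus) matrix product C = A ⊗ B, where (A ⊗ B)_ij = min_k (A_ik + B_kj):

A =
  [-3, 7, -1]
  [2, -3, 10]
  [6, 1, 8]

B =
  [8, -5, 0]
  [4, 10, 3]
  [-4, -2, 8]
A ⊗ B =
  [-5, -8, -3]
  [1, -3, 0]
  [4, 1, 4]

Apply the min-plus product entry-by-entry:
  C[0][0] = min over k of (A[0][0] + B[0][0] = -3 + 8 = 5, A[0][1] + B[1][0] = 7 + 4 = 11, A[0][2] + B[2][0] = -1 + -4 = -5) = -5 (attained at k = 2)
  C[0][1] = min over k of (A[0][0] + B[0][1] = -3 + -5 = -8, A[0][1] + B[1][1] = 7 + 10 = 17, A[0][2] + B[2][1] = -1 + -2 = -3) = -8 (attained at k = 0)
  C[0][2] = min over k of (A[0][0] + B[0][2] = -3 + 0 = -3, A[0][1] + B[1][2] = 7 + 3 = 10, A[0][2] + B[2][2] = -1 + 8 = 7) = -3 (attained at k = 0)
  C[1][0] = min over k of (A[1][0] + B[0][0] = 2 + 8 = 10, A[1][1] + B[1][0] = -3 + 4 = 1, A[1][2] + B[2][0] = 10 + -4 = 6) = 1 (attained at k = 1)
  C[1][1] = min over k of (A[1][0] + B[0][1] = 2 + -5 = -3, A[1][1] + B[1][1] = -3 + 10 = 7, A[1][2] + B[2][1] = 10 + -2 = 8) = -3 (attained at k = 0)
  C[1][2] = min over k of (A[1][0] + B[0][2] = 2 + 0 = 2, A[1][1] + B[1][2] = -3 + 3 = 0, A[1][2] + B[2][2] = 10 + 8 = 18) = 0 (attained at k = 1)
  C[2][0] = min over k of (A[2][0] + B[0][0] = 6 + 8 = 14, A[2][1] + B[1][0] = 1 + 4 = 5, A[2][2] + B[2][0] = 8 + -4 = 4) = 4 (attained at k = 2)
  C[2][1] = min over k of (A[2][0] + B[0][1] = 6 + -5 = 1, A[2][1] + B[1][1] = 1 + 10 = 11, A[2][2] + B[2][1] = 8 + -2 = 6) = 1 (attained at k = 0)
  C[2][2] = min over k of (A[2][0] + B[0][2] = 6 + 0 = 6, A[2][1] + B[1][2] = 1 + 3 = 4, A[2][2] + B[2][2] = 8 + 8 = 16) = 4 (attained at k = 1)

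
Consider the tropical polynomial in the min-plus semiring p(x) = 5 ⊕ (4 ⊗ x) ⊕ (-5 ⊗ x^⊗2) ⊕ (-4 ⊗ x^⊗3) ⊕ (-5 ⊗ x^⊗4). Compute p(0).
p(0) = -5

A tropical monomial a ⊗ x^⊗i evaluates to a + i · x. Evaluating each term at x = 0:
  Term 0 contributes 5 + 0 · 0 = 5
  Term 1 contributes 4 + 1 · 0 = 4
  Term 2 contributes -5 + 2 · 0 = -5
  Term 3 contributes -4 + 3 · 0 = -4
  Term 4 contributes -5 + 4 · 0 = -5
p(0) = ⊕ of these = min[5, 4, -5, -4, -5] = -5.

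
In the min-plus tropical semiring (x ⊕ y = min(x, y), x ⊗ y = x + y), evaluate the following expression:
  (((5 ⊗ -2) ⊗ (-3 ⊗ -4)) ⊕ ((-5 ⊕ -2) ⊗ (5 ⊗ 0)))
(((5 ⊗ -2) ⊗ (-3 ⊗ -4)) ⊕ ((-5 ⊕ -2) ⊗ (5 ⊗ 0))) = -4

Expand innermost to outermost. Recall ⊕ takes the minimum of its arguments and ⊗ takes their sum. Working out the expression (((5 ⊗ -2) ⊗ (-3 ⊗ -4)) ⊕ ((-5 ⊕ -2) ⊗ (5 ⊗ 0))) gives -4.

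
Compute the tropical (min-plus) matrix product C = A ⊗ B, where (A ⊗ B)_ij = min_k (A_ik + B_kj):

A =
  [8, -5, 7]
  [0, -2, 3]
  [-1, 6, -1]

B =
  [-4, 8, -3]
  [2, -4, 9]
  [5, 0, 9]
A ⊗ B =
  [-3, -9, 4]
  [-4, -6, -3]
  [-5, -1, -4]

Apply the min-plus product entry-by-entry:
  C[0][0] = min over k of (A[0][0] + B[0][0] = 8 + -4 = 4, A[0][1] + B[1][0] = -5 + 2 = -3, A[0][2] + B[2][0] = 7 + 5 = 12) = -3 (attained at k = 1)
  C[0][1] = min over k of (A[0][0] + B[0][1] = 8 + 8 = 16, A[0][1] + B[1][1] = -5 + -4 = -9, A[0][2] + B[2][1] = 7 + 0 = 7) = -9 (attained at k = 1)
  C[0][2] = min over k of (A[0][0] + B[0][2] = 8 + -3 = 5, A[0][1] + B[1][2] = -5 + 9 = 4, A[0][2] + B[2][2] = 7 + 9 = 16) = 4 (attained at k = 1)
  C[1][0] = min over k of (A[1][0] + B[0][0] = 0 + -4 = -4, A[1][1] + B[1][0] = -2 + 2 = 0, A[1][2] + B[2][0] = 3 + 5 = 8) = -4 (attained at k = 0)
  C[1][1] = min over k of (A[1][0] + B[0][1] = 0 + 8 = 8, A[1][1] + B[1][1] = -2 + -4 = -6, A[1][2] + B[2][1] = 3 + 0 = 3) = -6 (attained at k = 1)
  C[1][2] = min over k of (A[1][0] + B[0][2] = 0 + -3 = -3, A[1][1] + B[1][2] = -2 + 9 = 7, A[1][2] + B[2][2] = 3 + 9 = 12) = -3 (attained at k = 0)
  C[2][0] = min over k of (A[2][0] + B[0][0] = -1 + -4 = -5, A[2][1] + B[1][0] = 6 + 2 = 8, A[2][2] + B[2][0] = -1 + 5 = 4) = -5 (attained at k = 0)
  C[2][1] = min over k of (A[2][0] + B[0][1] = -1 + 8 = 7, A[2][1] + B[1][1] = 6 + -4 = 2, A[2][2] + B[2][1] = -1 + 0 = -1) = -1 (attained at k = 2)
  C[2][2] = min over k of (A[2][0] + B[0][2] = -1 + -3 = -4, A[2][1] + B[1][2] = 6 + 9 = 15, A[2][2] + B[2][2] = -1 + 9 = 8) = -4 (attained at k = 0)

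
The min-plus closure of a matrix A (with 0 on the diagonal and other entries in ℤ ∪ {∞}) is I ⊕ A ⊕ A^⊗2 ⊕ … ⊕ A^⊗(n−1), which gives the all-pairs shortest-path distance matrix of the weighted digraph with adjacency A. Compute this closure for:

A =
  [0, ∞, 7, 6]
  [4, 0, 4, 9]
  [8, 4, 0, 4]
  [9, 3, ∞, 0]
Closure =
  [0, 9, 7, 6]
  [4, 0, 4, 8]
  [8, 4, 0, 4]
  [7, 3, 7, 0]

This is the Floyd-Warshall all-pairs shortest-path computation. For each intermediate vertex k = 0, 1, …, 3, update dist[i][j] ← min(dist[i][j], dist[i][k] + dist[k][j]). The final matrix gives, for each (i, j), the minimum total weight of any directed path from i to j (possibly empty when i = j).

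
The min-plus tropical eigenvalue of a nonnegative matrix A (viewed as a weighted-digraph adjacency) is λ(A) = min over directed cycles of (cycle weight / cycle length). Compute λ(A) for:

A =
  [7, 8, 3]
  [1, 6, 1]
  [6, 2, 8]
λ(A) = 3/2

Enumerate directed cycles and compute their means (weight / length). Sample:
  cycle 0 → 0: weight = 7, length = 1, mean = 7/1 ≈ 7.000
  cycle 1 → 1: weight = 6, length = 1, mean = 6/1 ≈ 6.000
  cycle 2 → 2: weight = 8, length = 1, mean = 8/1 ≈ 8.000
  cycle 0 → 1 → 0: weight = 9, length = 2, mean = 9/2 ≈ 4.500
  cycle 0 → 2 → 0: weight = 9, length = 2, mean = 9/2 ≈ 4.500
  cycle 1 → 0 → 1: weight = 9, length = 2, mean = 9/2 ≈ 4.500
Minimum mean = 1.500, attained e.g. along the cycle 1 → 2 → 1 with weight 3 and length 2. So λ(A) = 3/2 = 3/2.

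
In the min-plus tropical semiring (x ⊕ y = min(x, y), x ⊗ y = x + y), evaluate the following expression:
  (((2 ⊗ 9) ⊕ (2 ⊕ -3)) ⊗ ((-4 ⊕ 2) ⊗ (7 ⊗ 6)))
(((2 ⊗ 9) ⊕ (2 ⊕ -3)) ⊗ ((-4 ⊕ 2) ⊗ (7 ⊗ 6))) = 6

Expand innermost to outermost. Recall ⊕ takes the minimum of its arguments and ⊗ takes their sum. Working out the expression (((2 ⊗ 9) ⊕ (2 ⊕ -3)) ⊗ ((-4 ⊕ 2) ⊗ (7 ⊗ 6))) gives 6.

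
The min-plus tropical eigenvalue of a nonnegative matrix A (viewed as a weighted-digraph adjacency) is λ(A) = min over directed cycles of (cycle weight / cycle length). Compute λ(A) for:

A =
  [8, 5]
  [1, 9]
λ(A) = 3

Enumerate directed cycles and compute their means (weight / length). Sample:
  cycle 0 → 0: weight = 8, length = 1, mean = 8/1 ≈ 8.000
  cycle 1 → 1: weight = 9, length = 1, mean = 9/1 ≈ 9.000
  cycle 0 → 1 → 0: weight = 6, length = 2, mean = 6/2 ≈ 3.000
  cycle 1 → 0 → 1: weight = 6, length = 2, mean = 6/2 ≈ 3.000
Minimum mean = 3.000, attained e.g. along the cycle 0 → 1 → 0 with weight 6 and length 2. So λ(A) = 6/2 = 3.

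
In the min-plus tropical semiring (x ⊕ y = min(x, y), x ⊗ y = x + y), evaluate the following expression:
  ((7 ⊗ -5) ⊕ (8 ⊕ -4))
((7 ⊗ -5) ⊕ (8 ⊕ -4)) = -4

Expand innermost to outermost. Recall ⊕ takes the minimum of its arguments and ⊗ takes their sum. Working out the expression ((7 ⊗ -5) ⊕ (8 ⊕ -4)) gives -4.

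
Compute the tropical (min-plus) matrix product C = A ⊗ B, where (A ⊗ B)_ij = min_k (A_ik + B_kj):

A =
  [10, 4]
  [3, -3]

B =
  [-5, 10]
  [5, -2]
A ⊗ B =
  [5, 2]
  [-2, -5]

Apply the min-plus product entry-by-entry:
  C[0][0] = min over k of (A[0][0] + B[0][0] = 10 + -5 = 5, A[0][1] + B[1][0] = 4 + 5 = 9) = 5 (attained at k = 0)
  C[0][1] = min over k of (A[0][0] + B[0][1] = 10 + 10 = 20, A[0][1] + B[1][1] = 4 + -2 = 2) = 2 (attained at k = 1)
  C[1][0] = min over k of (A[1][0] + B[0][0] = 3 + -5 = -2, A[1][1] + B[1][0] = -3 + 5 = 2) = -2 (attained at k = 0)
  C[1][1] = min over k of (A[1][0] + B[0][1] = 3 + 10 = 13, A[1][1] + B[1][1] = -3 + -2 = -5) = -5 (attained at k = 1)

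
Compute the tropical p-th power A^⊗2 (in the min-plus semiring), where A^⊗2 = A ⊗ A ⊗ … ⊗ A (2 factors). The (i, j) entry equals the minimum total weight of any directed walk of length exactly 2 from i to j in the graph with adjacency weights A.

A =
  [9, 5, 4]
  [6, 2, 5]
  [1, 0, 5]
A^⊗2 =
  [5, 4, 9]
  [6, 4, 7]
  [6, 2, 5]

Each entry (A^⊗2)_ij equals the minimum over all length-2 walks i = v_0 → v_1 → … → v_2 = j of Σ_t A[v_t][v_{t+1}]. For example, for (i, j) = (0, 2) we minimise over 3 possible intermediate vertex sequences; the minimum is 9, attained along the walk 0 → 2 → 2.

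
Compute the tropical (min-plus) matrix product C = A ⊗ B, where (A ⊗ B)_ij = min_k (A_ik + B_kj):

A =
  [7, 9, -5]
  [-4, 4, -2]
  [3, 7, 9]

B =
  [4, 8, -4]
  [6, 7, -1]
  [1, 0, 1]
A ⊗ B =
  [-4, -5, -4]
  [-1, -2, -8]
  [7, 9, -1]

Apply the min-plus product entry-by-entry:
  C[0][0] = min over k of (A[0][0] + B[0][0] = 7 + 4 = 11, A[0][1] + B[1][0] = 9 + 6 = 15, A[0][2] + B[2][0] = -5 + 1 = -4) = -4 (attained at k = 2)
  C[0][1] = min over k of (A[0][0] + B[0][1] = 7 + 8 = 15, A[0][1] + B[1][1] = 9 + 7 = 16, A[0][2] + B[2][1] = -5 + 0 = -5) = -5 (attained at k = 2)
  C[0][2] = min over k of (A[0][0] + B[0][2] = 7 + -4 = 3, A[0][1] + B[1][2] = 9 + -1 = 8, A[0][2] + B[2][2] = -5 + 1 = -4) = -4 (attained at k = 2)
  C[1][0] = min over k of (A[1][0] + B[0][0] = -4 + 4 = 0, A[1][1] + B[1][0] = 4 + 6 = 10, A[1][2] + B[2][0] = -2 + 1 = -1) = -1 (attained at k = 2)
  C[1][1] = min over k of (A[1][0] + B[0][1] = -4 + 8 = 4, A[1][1] + B[1][1] = 4 + 7 = 11, A[1][2] + B[2][1] = -2 + 0 = -2) = -2 (attained at k = 2)
  C[1][2] = min over k of (A[1][0] + B[0][2] = -4 + -4 = -8, A[1][1] + B[1][2] = 4 + -1 = 3, A[1][2] + B[2][2] = -2 + 1 = -1) = -8 (attained at k = 0)
  C[2][0] = min over k of (A[2][0] + B[0][0] = 3 + 4 = 7, A[2][1] + B[1][0] = 7 + 6 = 13, A[2][2] + B[2][0] = 9 + 1 = 10) = 7 (attained at k = 0)
  C[2][1] = min over k of (A[2][0] + B[0][1] = 3 + 8 = 11, A[2][1] + B[1][1] = 7 + 7 = 14, A[2][2] + B[2][1] = 9 + 0 = 9) = 9 (attained at k = 2)
  C[2][2] = min over k of (A[2][0] + B[0][2] = 3 + -4 = -1, A[2][1] + B[1][2] = 7 + -1 = 6, A[2][2] + B[2][2] = 9 + 1 = 10) = -1 (attained at k = 0)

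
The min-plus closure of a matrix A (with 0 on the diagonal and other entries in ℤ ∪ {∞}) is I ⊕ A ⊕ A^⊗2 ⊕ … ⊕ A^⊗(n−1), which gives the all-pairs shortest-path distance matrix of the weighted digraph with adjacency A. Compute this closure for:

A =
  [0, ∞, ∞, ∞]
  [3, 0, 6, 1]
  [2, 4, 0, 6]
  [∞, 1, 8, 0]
Closure =
  [0, ∞, ∞, ∞]
  [3, 0, 6, 1]
  [2, 4, 0, 5]
  [4, 1, 7, 0]

This is the Floyd-Warshall all-pairs shortest-path computation. For each intermediate vertex k = 0, 1, …, 3, update dist[i][j] ← min(dist[i][j], dist[i][k] + dist[k][j]). The final matrix gives, for each (i, j), the minimum total weight of any directed path from i to j (possibly empty when i = j).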